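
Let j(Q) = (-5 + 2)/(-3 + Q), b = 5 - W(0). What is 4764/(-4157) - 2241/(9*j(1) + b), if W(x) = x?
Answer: -18807942/153809 ≈ -122.28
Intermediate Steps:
b = 5 (b = 5 - 1*0 = 5 + 0 = 5)
j(Q) = -3/(-3 + Q)
4764/(-4157) - 2241/(9*j(1) + b) = 4764/(-4157) - 2241/(9*(-3/(-3 + 1)) + 5) = 4764*(-1/4157) - 2241/(9*(-3/(-2)) + 5) = -4764/4157 - 2241/(9*(-3*(-½)) + 5) = -4764/4157 - 2241/(9*(3/2) + 5) = -4764/4157 - 2241/(27/2 + 5) = -4764/4157 - 2241/37/2 = -4764/4157 - 2241*2/37 = -4764/4157 - 4482/37 = -18807942/153809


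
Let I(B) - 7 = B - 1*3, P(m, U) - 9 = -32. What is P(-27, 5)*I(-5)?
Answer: 23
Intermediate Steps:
P(m, U) = -23 (P(m, U) = 9 - 32 = -23)
I(B) = 4 + B (I(B) = 7 + (B - 1*3) = 7 + (B - 3) = 7 + (-3 + B) = 4 + B)
P(-27, 5)*I(-5) = -23*(4 - 5) = -23*(-1) = 23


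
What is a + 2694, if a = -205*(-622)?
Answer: 130204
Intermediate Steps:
a = 127510
a + 2694 = 127510 + 2694 = 130204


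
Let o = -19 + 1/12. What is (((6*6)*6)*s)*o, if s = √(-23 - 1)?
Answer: -8172*I*√6 ≈ -20017.0*I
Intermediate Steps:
s = 2*I*√6 (s = √(-24) = 2*I*√6 ≈ 4.899*I)
o = -227/12 (o = -19 + 1/12 = -227/12 ≈ -18.917)
(((6*6)*6)*s)*o = (((6*6)*6)*(2*I*√6))*(-227/12) = ((36*6)*(2*I*√6))*(-227/12) = (216*(2*I*√6))*(-227/12) = (432*I*√6)*(-227/12) = -8172*I*√6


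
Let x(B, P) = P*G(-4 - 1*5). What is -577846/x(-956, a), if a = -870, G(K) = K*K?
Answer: 288923/35235 ≈ 8.1999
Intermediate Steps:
G(K) = K²
x(B, P) = 81*P (x(B, P) = P*(-4 - 1*5)² = P*(-4 - 5)² = P*(-9)² = P*81 = 81*P)
-577846/x(-956, a) = -577846/(81*(-870)) = -577846/(-70470) = -577846*(-1/70470) = 288923/35235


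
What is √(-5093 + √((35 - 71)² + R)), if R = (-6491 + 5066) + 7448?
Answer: √(-5093 + √7319) ≈ 70.763*I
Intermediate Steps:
R = 6023 (R = -1425 + 7448 = 6023)
√(-5093 + √((35 - 71)² + R)) = √(-5093 + √((35 - 71)² + 6023)) = √(-5093 + √((-36)² + 6023)) = √(-5093 + √(1296 + 6023)) = √(-5093 + √7319)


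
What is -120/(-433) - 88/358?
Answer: 2428/77507 ≈ 0.031326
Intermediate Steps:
-120/(-433) - 88/358 = -120*(-1/433) - 88*1/358 = 120/433 - 44/179 = 2428/77507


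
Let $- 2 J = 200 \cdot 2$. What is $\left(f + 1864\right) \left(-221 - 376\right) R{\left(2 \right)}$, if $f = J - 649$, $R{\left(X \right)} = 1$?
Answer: $-605955$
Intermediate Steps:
$J = -200$ ($J = - \frac{200 \cdot 2}{2} = \left(- \frac{1}{2}\right) 400 = -200$)
$f = -849$ ($f = -200 - 649 = -849$)
$\left(f + 1864\right) \left(-221 - 376\right) R{\left(2 \right)} = \left(-849 + 1864\right) \left(-221 - 376\right) 1 = 1015 \left(-597\right) 1 = \left(-605955\right) 1 = -605955$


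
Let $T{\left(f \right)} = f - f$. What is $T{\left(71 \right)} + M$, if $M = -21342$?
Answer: $-21342$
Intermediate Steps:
$T{\left(f \right)} = 0$
$T{\left(71 \right)} + M = 0 - 21342 = -21342$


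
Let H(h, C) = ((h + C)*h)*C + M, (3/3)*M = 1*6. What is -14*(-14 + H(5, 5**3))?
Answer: -1137388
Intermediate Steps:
M = 6 (M = 1*6 = 6)
H(h, C) = 6 + C*h*(C + h) (H(h, C) = ((h + C)*h)*C + 6 = ((C + h)*h)*C + 6 = (h*(C + h))*C + 6 = C*h*(C + h) + 6 = 6 + C*h*(C + h))
-14*(-14 + H(5, 5**3)) = -14*(-14 + (6 + 5**3*5**2 + 5*(5**3)**2)) = -14*(-14 + (6 + 125*25 + 5*125**2)) = -14*(-14 + (6 + 3125 + 5*15625)) = -14*(-14 + (6 + 3125 + 78125)) = -14*(-14 + 81256) = -14*81242 = -1137388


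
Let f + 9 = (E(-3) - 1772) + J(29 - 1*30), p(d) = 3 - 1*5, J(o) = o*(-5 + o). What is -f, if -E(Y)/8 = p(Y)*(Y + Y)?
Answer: 1871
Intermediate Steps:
p(d) = -2 (p(d) = 3 - 5 = -2)
E(Y) = 32*Y (E(Y) = -(-16)*(Y + Y) = -(-16)*2*Y = -(-32)*Y = 32*Y)
f = -1871 (f = -9 + ((32*(-3) - 1772) + (29 - 1*30)*(-5 + (29 - 1*30))) = -9 + ((-96 - 1772) + (29 - 30)*(-5 + (29 - 30))) = -9 + (-1868 - (-5 - 1)) = -9 + (-1868 - 1*(-6)) = -9 + (-1868 + 6) = -9 - 1862 = -1871)
-f = -1*(-1871) = 1871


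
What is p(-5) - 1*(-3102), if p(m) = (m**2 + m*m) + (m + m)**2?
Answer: 3252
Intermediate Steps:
p(m) = 6*m**2 (p(m) = (m**2 + m**2) + (2*m)**2 = 2*m**2 + 4*m**2 = 6*m**2)
p(-5) - 1*(-3102) = 6*(-5)**2 - 1*(-3102) = 6*25 + 3102 = 150 + 3102 = 3252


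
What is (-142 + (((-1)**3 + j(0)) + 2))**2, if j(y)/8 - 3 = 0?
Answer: 13689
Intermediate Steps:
j(y) = 24 (j(y) = 24 + 8*0 = 24 + 0 = 24)
(-142 + (((-1)**3 + j(0)) + 2))**2 = (-142 + (((-1)**3 + 24) + 2))**2 = (-142 + ((-1 + 24) + 2))**2 = (-142 + (23 + 2))**2 = (-142 + 25)**2 = (-117)**2 = 13689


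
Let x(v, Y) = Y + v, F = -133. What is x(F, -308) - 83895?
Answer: -84336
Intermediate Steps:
x(F, -308) - 83895 = (-308 - 133) - 83895 = -441 - 83895 = -84336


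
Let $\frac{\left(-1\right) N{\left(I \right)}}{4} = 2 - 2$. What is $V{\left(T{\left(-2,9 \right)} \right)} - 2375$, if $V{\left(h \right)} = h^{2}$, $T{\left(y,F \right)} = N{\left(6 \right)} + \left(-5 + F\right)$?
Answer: $-2359$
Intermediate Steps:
$N{\left(I \right)} = 0$ ($N{\left(I \right)} = - 4 \left(2 - 2\right) = \left(-4\right) 0 = 0$)
$T{\left(y,F \right)} = -5 + F$ ($T{\left(y,F \right)} = 0 + \left(-5 + F\right) = -5 + F$)
$V{\left(T{\left(-2,9 \right)} \right)} - 2375 = \left(-5 + 9\right)^{2} - 2375 = 4^{2} - 2375 = 16 - 2375 = -2359$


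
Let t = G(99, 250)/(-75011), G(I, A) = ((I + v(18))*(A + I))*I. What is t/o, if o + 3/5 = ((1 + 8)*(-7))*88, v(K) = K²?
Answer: 24358455/693176651 ≈ 0.035140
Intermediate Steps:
o = -27723/5 (o = -⅗ + ((1 + 8)*(-7))*88 = -⅗ + (9*(-7))*88 = -⅗ - 63*88 = -⅗ - 5544 = -27723/5 ≈ -5544.6)
G(I, A) = I*(324 + I)*(A + I) (G(I, A) = ((I + 18²)*(A + I))*I = ((I + 324)*(A + I))*I = ((324 + I)*(A + I))*I = I*(324 + I)*(A + I))
t = -14615073/75011 (t = (99*(99² + 324*250 + 324*99 + 250*99))/(-75011) = (99*(9801 + 81000 + 32076 + 24750))*(-1/75011) = (99*147627)*(-1/75011) = 14615073*(-1/75011) = -14615073/75011 ≈ -194.84)
t/o = -14615073/(75011*(-27723/5)) = -14615073/75011*(-5/27723) = 24358455/693176651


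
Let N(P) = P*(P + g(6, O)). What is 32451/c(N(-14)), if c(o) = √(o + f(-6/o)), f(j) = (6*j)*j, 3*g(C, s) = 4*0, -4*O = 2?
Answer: 1590099*√1882438/941219 ≈ 2317.9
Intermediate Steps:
O = -½ (O = -¼*2 = -½ ≈ -0.50000)
g(C, s) = 0 (g(C, s) = (4*0)/3 = (⅓)*0 = 0)
N(P) = P² (N(P) = P*(P + 0) = P*P = P²)
f(j) = 6*j²
c(o) = √(o + 216/o²) (c(o) = √(o + 6*(-6/o)²) = √(o + 6*(36/o²)) = √(o + 216/o²))
32451/c(N(-14)) = 32451/(√((-14)² + 216/((-14)²)²)) = 32451/(√(196 + 216/196²)) = 32451/(√(196 + 216*(1/38416))) = 32451/(√(196 + 27/4802)) = 32451/(√(941219/4802)) = 32451/((√1882438/98)) = 32451*(49*√1882438/941219) = 1590099*√1882438/941219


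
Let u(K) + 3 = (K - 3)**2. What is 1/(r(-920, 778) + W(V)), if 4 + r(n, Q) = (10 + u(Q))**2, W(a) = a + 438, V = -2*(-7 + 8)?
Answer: 1/360758799856 ≈ 2.7719e-12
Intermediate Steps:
V = -2 (V = -2*1 = -2)
u(K) = -3 + (-3 + K)**2 (u(K) = -3 + (K - 3)**2 = -3 + (-3 + K)**2)
W(a) = 438 + a
r(n, Q) = -4 + (7 + (-3 + Q)**2)**2 (r(n, Q) = -4 + (10 + (-3 + (-3 + Q)**2))**2 = -4 + (7 + (-3 + Q)**2)**2)
1/(r(-920, 778) + W(V)) = 1/((-4 + (7 + (-3 + 778)**2)**2) + (438 - 2)) = 1/((-4 + (7 + 775**2)**2) + 436) = 1/((-4 + (7 + 600625)**2) + 436) = 1/((-4 + 600632**2) + 436) = 1/((-4 + 360758799424) + 436) = 1/(360758799420 + 436) = 1/360758799856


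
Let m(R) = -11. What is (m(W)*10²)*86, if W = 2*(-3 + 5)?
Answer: -94600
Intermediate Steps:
W = 4 (W = 2*2 = 4)
(m(W)*10²)*86 = -11*10²*86 = -11*100*86 = -1100*86 = -94600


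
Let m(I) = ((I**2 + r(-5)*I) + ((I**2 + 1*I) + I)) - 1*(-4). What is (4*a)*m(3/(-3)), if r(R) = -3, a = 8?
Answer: 224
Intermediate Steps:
m(I) = 4 - I + 2*I**2 (m(I) = ((I**2 - 3*I) + ((I**2 + 1*I) + I)) - 1*(-4) = ((I**2 - 3*I) + ((I**2 + I) + I)) + 4 = ((I**2 - 3*I) + ((I + I**2) + I)) + 4 = ((I**2 - 3*I) + (I**2 + 2*I)) + 4 = (-I + 2*I**2) + 4 = 4 - I + 2*I**2)
(4*a)*m(3/(-3)) = (4*8)*(4 - 3/(-3) + 2*(3/(-3))**2) = 32*(4 - 3*(-1)/3 + 2*(3*(-1/3))**2) = 32*(4 - 1*(-1) + 2*(-1)**2) = 32*(4 + 1 + 2*1) = 32*(4 + 1 + 2) = 32*7 = 224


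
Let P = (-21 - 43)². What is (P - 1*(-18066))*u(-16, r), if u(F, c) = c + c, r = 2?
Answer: 88648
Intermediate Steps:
u(F, c) = 2*c
P = 4096 (P = (-64)² = 4096)
(P - 1*(-18066))*u(-16, r) = (4096 - 1*(-18066))*(2*2) = (4096 + 18066)*4 = 22162*4 = 88648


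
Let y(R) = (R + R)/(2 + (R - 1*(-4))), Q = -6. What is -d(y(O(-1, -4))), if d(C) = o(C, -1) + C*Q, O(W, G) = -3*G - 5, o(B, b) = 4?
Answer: 32/13 ≈ 2.4615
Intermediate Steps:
O(W, G) = -5 - 3*G
y(R) = 2*R/(6 + R) (y(R) = (2*R)/(2 + (R + 4)) = (2*R)/(2 + (4 + R)) = (2*R)/(6 + R) = 2*R/(6 + R))
d(C) = 4 - 6*C (d(C) = 4 + C*(-6) = 4 - 6*C)
-d(y(O(-1, -4))) = -(4 - 12*(-5 - 3*(-4))/(6 + (-5 - 3*(-4)))) = -(4 - 12*(-5 + 12)/(6 + (-5 + 12))) = -(4 - 12*7/(6 + 7)) = -(4 - 12*7/13) = -(4 - 6*14/13) = -(4 - 84/13) = -1*(-32/13) = 32/13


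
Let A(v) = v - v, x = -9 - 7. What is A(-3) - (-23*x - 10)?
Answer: -358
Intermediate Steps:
x = -16
A(v) = 0
A(-3) - (-23*x - 10) = 0 - (-23*(-16) - 10) = 0 - (368 - 10) = 0 - 1*358 = 0 - 358 = -358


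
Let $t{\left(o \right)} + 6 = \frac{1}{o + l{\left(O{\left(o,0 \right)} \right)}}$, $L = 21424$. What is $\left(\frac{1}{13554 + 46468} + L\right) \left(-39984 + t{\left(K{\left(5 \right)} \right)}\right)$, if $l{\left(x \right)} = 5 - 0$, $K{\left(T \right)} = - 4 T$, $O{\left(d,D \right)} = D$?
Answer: $- \frac{771355196611979}{900330} \approx -8.5675 \cdot 10^{8}$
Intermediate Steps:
$l{\left(x \right)} = 5$ ($l{\left(x \right)} = 5 + 0 = 5$)
$t{\left(o \right)} = -6 + \frac{1}{5 + o}$ ($t{\left(o \right)} = -6 + \frac{1}{o + 5} = -6 + \frac{1}{5 + o}$)
$\left(\frac{1}{13554 + 46468} + L\right) \left(-39984 + t{\left(K{\left(5 \right)} \right)}\right) = \left(\frac{1}{13554 + 46468} + 21424\right) \left(-39984 + \frac{-29 - 6 \left(\left(-4\right) 5\right)}{5 - 20}\right) = \left(\frac{1}{60022} + 21424\right) \left(-39984 + \frac{-29 - -120}{5 - 20}\right) = \left(\frac{1}{60022} + 21424\right) \left(-39984 + \frac{-29 + 120}{-15}\right) = \frac{1285911329 \left(-39984 - \frac{91}{15}\right)}{60022} = \frac{1285911329}{60022} \left(- \frac{599851}{15}\right) = - \frac{771355196611979}{900330}$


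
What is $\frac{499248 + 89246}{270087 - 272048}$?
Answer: $- \frac{588494}{1961} \approx -300.1$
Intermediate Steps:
$\frac{499248 + 89246}{270087 - 272048} = \frac{588494}{-1961} = 588494 \left(- \frac{1}{1961}\right) = - \frac{588494}{1961}$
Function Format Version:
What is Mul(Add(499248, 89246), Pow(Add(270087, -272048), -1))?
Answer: Rational(-588494, 1961) ≈ -300.10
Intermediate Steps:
Mul(Add(499248, 89246), Pow(Add(270087, -272048), -1)) = Mul(588494, Pow(-1961, -1)) = Mul(588494, Rational(-1, 1961)) = Rational(-588494, 1961)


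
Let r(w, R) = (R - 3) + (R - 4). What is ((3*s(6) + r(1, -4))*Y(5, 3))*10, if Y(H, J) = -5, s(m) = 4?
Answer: 150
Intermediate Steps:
r(w, R) = -7 + 2*R (r(w, R) = (-3 + R) + (-4 + R) = -7 + 2*R)
((3*s(6) + r(1, -4))*Y(5, 3))*10 = ((3*4 + (-7 + 2*(-4)))*(-5))*10 = ((12 + (-7 - 8))*(-5))*10 = ((12 - 15)*(-5))*10 = -3*(-5)*10 = 15*10 = 150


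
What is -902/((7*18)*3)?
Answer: -451/189 ≈ -2.3862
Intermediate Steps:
-902/((7*18)*3) = -902/(126*3) = -902/378 = -902*1/378 = -451/189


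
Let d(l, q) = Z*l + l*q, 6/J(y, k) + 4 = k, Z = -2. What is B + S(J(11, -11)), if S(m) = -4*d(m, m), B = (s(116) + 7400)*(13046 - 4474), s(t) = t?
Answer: 1610678704/25 ≈ 6.4427e+7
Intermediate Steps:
J(y, k) = 6/(-4 + k)
d(l, q) = -2*l + l*q
B = 64427152 (B = (116 + 7400)*(13046 - 4474) = 7516*8572 = 64427152)
S(m) = -4*m*(-2 + m)
B + S(J(11, -11)) = 64427152 + 4*(6/(-4 - 11))*(2 - 6/(-4 - 11)) = 64427152 + 4*(6/(-15))*(2 - 6/(-15)) = 64427152 + 4*(6*(-1/15))*(2 - 6*(-1)/15) = 64427152 + 4*(-⅖)*(2 - 1*(-⅖)) = 64427152 + 4*(-⅖)*(2 + ⅖) = 64427152 + 4*(-⅖)*(12/5) = 64427152 - 96/25 = 1610678704/25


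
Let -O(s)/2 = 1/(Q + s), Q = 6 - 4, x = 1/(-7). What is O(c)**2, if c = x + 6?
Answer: 196/3025 ≈ 0.064793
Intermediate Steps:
x = -1/7 ≈ -0.14286
Q = 2
c = 41/7 (c = -1/7 + 6 = 41/7 ≈ 5.8571)
O(s) = -2/(2 + s)
O(c)**2 = (-2/(2 + 41/7))**2 = (-2/55/7)**2 = (-2*7/55)**2 = (-14/55)**2 = 196/3025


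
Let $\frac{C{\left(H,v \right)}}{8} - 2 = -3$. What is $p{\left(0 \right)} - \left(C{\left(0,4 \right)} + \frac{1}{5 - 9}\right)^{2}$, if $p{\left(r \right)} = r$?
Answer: $- \frac{1089}{16} \approx -68.063$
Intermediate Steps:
$C{\left(H,v \right)} = -8$ ($C{\left(H,v \right)} = 16 + 8 \left(-3\right) = 16 - 24 = -8$)
$p{\left(0 \right)} - \left(C{\left(0,4 \right)} + \frac{1}{5 - 9}\right)^{2} = 0 - \left(-8 + \frac{1}{5 - 9}\right)^{2} = 0 - \left(-8 + \frac{1}{-4}\right)^{2} = 0 - \left(-8 - \frac{1}{4}\right)^{2} = 0 - \left(- \frac{33}{4}\right)^{2} = 0 - \frac{1089}{16} = - \frac{1089}{16}$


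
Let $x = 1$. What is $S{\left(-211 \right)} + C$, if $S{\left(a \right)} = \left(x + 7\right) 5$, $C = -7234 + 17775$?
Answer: $10581$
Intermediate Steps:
$C = 10541$
$S{\left(a \right)} = 40$ ($S{\left(a \right)} = \left(1 + 7\right) 5 = 8 \cdot 5 = 40$)
$S{\left(-211 \right)} + C = 40 + 10541 = 10581$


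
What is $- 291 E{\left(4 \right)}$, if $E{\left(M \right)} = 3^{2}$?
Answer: $-2619$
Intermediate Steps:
$E{\left(M \right)} = 9$
$- 291 E{\left(4 \right)} = \left(-291\right) 9 = -2619$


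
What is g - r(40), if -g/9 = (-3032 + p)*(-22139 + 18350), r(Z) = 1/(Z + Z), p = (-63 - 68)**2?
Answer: 38545042319/80 ≈ 4.8181e+8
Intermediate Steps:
p = 17161 (p = (-131)**2 = 17161)
r(Z) = 1/(2*Z)
g = 481813029 (g = -9*(-3032 + 17161)*(-22139 + 18350) = -127161*(-3789) = -9*(-53534781) = 481813029)
g - r(40) = 481813029 - 1/(2*40) = 481813029 - 1*1/80 = 481813029 - 1/80 = 38545042319/80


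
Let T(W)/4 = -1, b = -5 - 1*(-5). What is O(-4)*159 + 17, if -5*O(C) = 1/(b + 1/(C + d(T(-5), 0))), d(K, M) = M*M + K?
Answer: 1357/5 ≈ 271.40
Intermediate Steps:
b = 0 (b = -5 + 5 = 0)
T(W) = -4 (T(W) = 4*(-1) = -4)
d(K, M) = K + M**2 (d(K, M) = M**2 + K = K + M**2)
O(C) = 4/5 - C/5 (O(C) = -1/(5*(0 + 1/(C + (-4 + 0**2)))) = -1/(5*(0 + 1/(C + (-4 + 0)))) = -1/(5*(0 + 1/(C - 4))) = -1/(5*(0 + 1/(-4 + C))) = -(-4/5 + C/5) = -(-4 + C)/5 = 4/5 - C/5)
O(-4)*159 + 17 = (4/5 - 1/5*(-4))*159 + 17 = (4/5 + 4/5)*159 + 17 = (8/5)*159 + 17 = 1272/5 + 17 = 1357/5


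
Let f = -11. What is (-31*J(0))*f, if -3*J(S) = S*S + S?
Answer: 0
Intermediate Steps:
J(S) = -S/3 - S**2/3 (J(S) = -(S*S + S)/3 = -(S**2 + S)/3 = -(S + S**2)/3 = -S/3 - S**2/3)
(-31*J(0))*f = -(-31)*0*(1 + 0)/3*(-11) = -(-31)*0/3*(-11) = -31*0*(-11) = 0*(-11) = 0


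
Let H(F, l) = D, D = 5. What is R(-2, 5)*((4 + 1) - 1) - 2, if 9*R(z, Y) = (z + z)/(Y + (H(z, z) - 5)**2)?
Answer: -106/45 ≈ -2.3556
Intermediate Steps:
H(F, l) = 5
R(z, Y) = 2*z/(9*Y) (R(z, Y) = ((z + z)/(Y + (5 - 5)**2))/9 = ((2*z)/(Y + 0**2))/9 = ((2*z)/(Y + 0))/9 = ((2*z)/Y)/9 = (2*z/Y)/9 = 2*z/(9*Y))
R(-2, 5)*((4 + 1) - 1) - 2 = ((2/9)*(-2)/5)*((4 + 1) - 1) - 2 = ((2/9)*(-2)*(1/5))*(5 - 1) - 2 = -4/45*4 - 2 = -16/45 - 2 = -106/45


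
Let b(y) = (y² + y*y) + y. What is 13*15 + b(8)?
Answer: 331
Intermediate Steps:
b(y) = y + 2*y² (b(y) = (y² + y²) + y = 2*y² + y = y + 2*y²)
13*15 + b(8) = 13*15 + 8*(1 + 2*8) = 195 + 8*(1 + 16) = 195 + 8*17 = 195 + 136 = 331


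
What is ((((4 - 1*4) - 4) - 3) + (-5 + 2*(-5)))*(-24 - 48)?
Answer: 1584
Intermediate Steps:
((((4 - 1*4) - 4) - 3) + (-5 + 2*(-5)))*(-24 - 48) = ((((4 - 4) - 4) - 3) + (-5 - 10))*(-72) = (((0 - 4) - 3) - 15)*(-72) = ((-4 - 3) - 15)*(-72) = (-7 - 15)*(-72) = -22*(-72) = 1584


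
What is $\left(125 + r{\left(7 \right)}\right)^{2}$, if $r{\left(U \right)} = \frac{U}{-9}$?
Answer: $\frac{1249924}{81} \approx 15431.0$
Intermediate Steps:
$r{\left(U \right)} = - \frac{U}{9}$ ($r{\left(U \right)} = U \left(- \frac{1}{9}\right) = - \frac{U}{9}$)
$\left(125 + r{\left(7 \right)}\right)^{2} = \left(125 - \frac{7}{9}\right)^{2} = \left(\frac{1118}{9}\right)^{2} = \frac{1249924}{81}$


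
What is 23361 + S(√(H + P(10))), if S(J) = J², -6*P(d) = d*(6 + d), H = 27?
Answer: 70084/3 ≈ 23361.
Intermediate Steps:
P(d) = -d*(6 + d)/6
23361 + S(√(H + P(10))) = 23361 + (√(27 - ⅙*10*(6 + 10)))² = 23361 + (√(27 - ⅙*10*16))² = 23361 + (√(27 - 80/3))² = 23361 + (√(⅓))² = 23361 + (√3/3)² = 23361 + ⅓ = 70084/3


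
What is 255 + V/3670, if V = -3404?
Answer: 466223/1835 ≈ 254.07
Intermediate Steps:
255 + V/3670 = 255 - 3404/3670 = 255 - 3404*1/3670 = 255 - 1702/1835 = 466223/1835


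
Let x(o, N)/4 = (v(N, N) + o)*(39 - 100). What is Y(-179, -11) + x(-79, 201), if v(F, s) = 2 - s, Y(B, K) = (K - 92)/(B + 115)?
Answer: 4341351/64 ≈ 67834.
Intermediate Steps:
Y(B, K) = (-92 + K)/(115 + B)
x(o, N) = -488 - 244*o + 244*N (x(o, N) = 4*(((2 - N) + o)*(39 - 100)) = 4*((2 + o - N)*(-61)) = 4*(-122 - 61*o + 61*N) = -488 - 244*o + 244*N)
Y(-179, -11) + x(-79, 201) = (-92 - 11)/(115 - 179) + (-488 - 244*(-79) + 244*201) = -103/(-64) + (-488 + 19276 + 49044) = -1/64*(-103) + 67832 = 103/64 + 67832 = 4341351/64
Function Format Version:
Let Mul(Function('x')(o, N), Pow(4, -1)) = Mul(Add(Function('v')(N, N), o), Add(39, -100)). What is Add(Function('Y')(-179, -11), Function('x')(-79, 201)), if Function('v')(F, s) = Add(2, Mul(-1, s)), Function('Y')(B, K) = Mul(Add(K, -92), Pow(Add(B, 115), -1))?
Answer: Rational(4341351, 64) ≈ 67834.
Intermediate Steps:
Function('Y')(B, K) = Mul(Pow(Add(115, B), -1), Add(-92, K)) (Function('Y')(B, K) = Mul(Add(-92, K), Pow(Add(115, B), -1)) = Mul(Pow(Add(115, B), -1), Add(-92, K)))
Function('x')(o, N) = Add(-488, Mul(-244, o), Mul(244, N)) (Function('x')(o, N) = Mul(4, Mul(Add(Add(2, Mul(-1, N)), o), Add(39, -100))) = Mul(4, Mul(Add(2, o, Mul(-1, N)), -61)) = Mul(4, Add(-122, Mul(-61, o), Mul(61, N))) = Add(-488, Mul(-244, o), Mul(244, N)))
Add(Function('Y')(-179, -11), Function('x')(-79, 201)) = Add(Mul(Pow(Add(115, -179), -1), Add(-92, -11)), Add(-488, Mul(-244, -79), Mul(244, 201))) = Add(Mul(Pow(-64, -1), -103), Add(-488, 19276, 49044)) = Add(Mul(Rational(-1, 64), -103), 67832) = Add(Rational(103, 64), 67832) = Rational(4341351, 64)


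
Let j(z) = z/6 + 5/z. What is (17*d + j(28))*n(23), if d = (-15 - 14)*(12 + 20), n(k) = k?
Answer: -30469871/84 ≈ -3.6274e+5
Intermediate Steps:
j(z) = 5/z + z/6 (j(z) = z*(1/6) + 5/z = z/6 + 5/z = 5/z + z/6)
d = -928 (d = -29*32 = -928)
(17*d + j(28))*n(23) = (17*(-928) + (5/28 + (1/6)*28))*23 = (-15776 + (5*(1/28) + 14/3))*23 = (-15776 + (5/28 + 14/3))*23 = (-15776 + 407/84)*23 = -1324777/84*23 = -30469871/84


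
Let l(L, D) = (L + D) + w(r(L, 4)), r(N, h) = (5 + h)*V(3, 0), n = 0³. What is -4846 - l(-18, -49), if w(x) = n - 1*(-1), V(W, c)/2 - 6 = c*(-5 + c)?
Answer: -4780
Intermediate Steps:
n = 0
V(W, c) = 12 + 2*c*(-5 + c) (V(W, c) = 12 + 2*(c*(-5 + c)) = 12 + 2*c*(-5 + c))
r(N, h) = 60 + 12*h (r(N, h) = (5 + h)*(12 - 10*0 + 2*0²) = (5 + h)*(12 + 0 + 2*0) = (5 + h)*(12 + 0 + 0) = (5 + h)*12 = 60 + 12*h)
w(x) = 1 (w(x) = 0 - 1*(-1) = 0 + 1 = 1)
l(L, D) = 1 + D + L (l(L, D) = (L + D) + 1 = (D + L) + 1 = 1 + D + L)
-4846 - l(-18, -49) = -4846 - (1 - 49 - 18) = -4846 - 1*(-66) = -4846 + 66 = -4780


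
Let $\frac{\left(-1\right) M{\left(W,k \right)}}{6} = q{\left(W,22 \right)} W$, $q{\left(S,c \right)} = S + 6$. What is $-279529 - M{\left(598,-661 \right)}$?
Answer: $1887623$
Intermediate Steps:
$q{\left(S,c \right)} = 6 + S$
$M{\left(W,k \right)} = - 6 W \left(6 + W\right)$ ($M{\left(W,k \right)} = - 6 \left(6 + W\right) W = - 6 W \left(6 + W\right)$)
$-279529 - M{\left(598,-661 \right)} = -279529 - \left(-6\right) 598 \left(6 + 598\right) = -279529 - \left(-6\right) 598 \cdot 604 = -279529 - -2167152 = -279529 + 2167152 = 1887623$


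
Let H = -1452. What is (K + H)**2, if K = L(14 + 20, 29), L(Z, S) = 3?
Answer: 2099601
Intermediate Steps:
K = 3
(K + H)**2 = (3 - 1452)**2 = (-1449)**2 = 2099601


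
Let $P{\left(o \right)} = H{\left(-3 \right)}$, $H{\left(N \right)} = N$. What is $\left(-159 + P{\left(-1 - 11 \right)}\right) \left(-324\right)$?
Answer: $52488$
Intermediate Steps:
$P{\left(o \right)} = -3$
$\left(-159 + P{\left(-1 - 11 \right)}\right) \left(-324\right) = \left(-159 - 3\right) \left(-324\right) = \left(-162\right) \left(-324\right) = 52488$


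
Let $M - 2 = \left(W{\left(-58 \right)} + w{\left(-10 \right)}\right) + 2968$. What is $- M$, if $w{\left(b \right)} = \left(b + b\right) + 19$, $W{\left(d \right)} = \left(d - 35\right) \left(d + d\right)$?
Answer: $-13757$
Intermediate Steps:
$W{\left(d \right)} = 2 d \left(-35 + d\right)$ ($W{\left(d \right)} = \left(-35 + d\right) 2 d = 2 d \left(-35 + d\right)$)
$w{\left(b \right)} = 19 + 2 b$ ($w{\left(b \right)} = 2 b + 19 = 19 + 2 b$)
$M = 13757$ ($M = 2 + \left(\left(2 \left(-58\right) \left(-35 - 58\right) + \left(19 + 2 \left(-10\right)\right)\right) + 2968\right) = 2 + \left(\left(2 \left(-58\right) \left(-93\right) + \left(19 - 20\right)\right) + 2968\right) = 2 + \left(\left(10788 - 1\right) + 2968\right) = 2 + \left(10787 + 2968\right) = 2 + 13755 = 13757$)
$- M = \left(-1\right) 13757 = -13757$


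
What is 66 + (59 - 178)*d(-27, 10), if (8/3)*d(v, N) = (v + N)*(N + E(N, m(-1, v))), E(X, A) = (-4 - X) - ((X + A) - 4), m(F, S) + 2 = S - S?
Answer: -6003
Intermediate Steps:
m(F, S) = -2 (m(F, S) = -2 + (S - S) = -2 + 0 = -2)
E(X, A) = -A - 2*X (E(X, A) = (-4 - X) - ((A + X) - 4) = (-4 - X) - (-4 + A + X) = (-4 - X) + (4 - A - X) = -A - 2*X)
d(v, N) = 3*(2 - N)*(N + v)/8 (d(v, N) = 3*((v + N)*(N + (-1*(-2) - 2*N)))/8 = 3*((N + v)*(N + (2 - 2*N)))/8 = 3*((N + v)*(2 - N))/8 = 3*((2 - N)*(N + v))/8 = 3*(2 - N)*(N + v)/8)
66 + (59 - 178)*d(-27, 10) = 66 + (59 - 178)*(-3/8*10² + (¾)*10 + (¾)*(-27) - 3/8*10*(-27)) = 66 - 119*(-3/8*100 + 15/2 - 81/4 + 405/4) = 66 - 119*(-75/2 + 15/2 - 81/4 + 405/4) = 66 - 119*51 = 66 - 6069 = -6003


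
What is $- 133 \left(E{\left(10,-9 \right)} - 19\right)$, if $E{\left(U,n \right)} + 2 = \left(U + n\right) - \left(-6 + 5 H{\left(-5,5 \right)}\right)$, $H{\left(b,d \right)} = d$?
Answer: $5187$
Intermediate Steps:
$E{\left(U,n \right)} = -21 + U + n$ ($E{\left(U,n \right)} = -2 + \left(\left(U + n\right) + \left(\left(-5\right) 5 + \left(2 - -4\right)\right)\right) = -2 + \left(\left(U + n\right) + \left(-25 + \left(2 + 4\right)\right)\right) = -2 + \left(\left(U + n\right) + \left(-25 + 6\right)\right) = -2 - \left(19 - U - n\right) = -2 + \left(-19 + U + n\right) = -21 + U + n$)
$- 133 \left(E{\left(10,-9 \right)} - 19\right) = - 133 \left(\left(-21 + 10 - 9\right) - 19\right) = - 133 \left(-20 - 19\right) = \left(-133\right) \left(-39\right) = 5187$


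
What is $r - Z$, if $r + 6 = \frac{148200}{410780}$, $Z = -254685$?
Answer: $\frac{275308389}{1081} \approx 2.5468 \cdot 10^{5}$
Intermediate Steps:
$r = - \frac{6096}{1081}$ ($r = -6 + \frac{148200}{410780} = -6 + 148200 \cdot \frac{1}{410780} = -6 + \frac{390}{1081} = - \frac{6096}{1081} \approx -5.6392$)
$r - Z = - \frac{6096}{1081} - -254685 = - \frac{6096}{1081} + 254685 = \frac{275308389}{1081}$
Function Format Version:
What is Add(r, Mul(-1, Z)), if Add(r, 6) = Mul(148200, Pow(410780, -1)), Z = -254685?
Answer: Rational(275308389, 1081) ≈ 2.5468e+5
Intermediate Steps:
r = Rational(-6096, 1081) (r = Add(-6, Mul(148200, Pow(410780, -1))) = Add(-6, Mul(148200, Rational(1, 410780))) = Add(-6, Rational(390, 1081)) = Rational(-6096, 1081) ≈ -5.6392)
Add(r, Mul(-1, Z)) = Add(Rational(-6096, 1081), Mul(-1, -254685)) = Add(Rational(-6096, 1081), 254685) = Rational(275308389, 1081)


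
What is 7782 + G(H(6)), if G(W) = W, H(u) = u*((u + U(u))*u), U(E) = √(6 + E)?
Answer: 7998 + 72*√3 ≈ 8122.7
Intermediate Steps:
H(u) = u²*(u + √(6 + u)) (H(u) = u*((u + √(6 + u))*u) = u*(u*(u + √(6 + u))) = u²*(u + √(6 + u)))
7782 + G(H(6)) = 7782 + 6²*(6 + √(6 + 6)) = 7782 + 36*(6 + √12) = 7782 + 36*(6 + 2*√3) = 7782 + (216 + 72*√3) = 7998 + 72*√3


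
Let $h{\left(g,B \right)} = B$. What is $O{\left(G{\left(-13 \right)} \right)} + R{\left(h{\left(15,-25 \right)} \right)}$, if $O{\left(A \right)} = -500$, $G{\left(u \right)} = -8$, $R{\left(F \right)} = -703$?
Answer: $-1203$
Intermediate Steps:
$O{\left(G{\left(-13 \right)} \right)} + R{\left(h{\left(15,-25 \right)} \right)} = -500 - 703 = -1203$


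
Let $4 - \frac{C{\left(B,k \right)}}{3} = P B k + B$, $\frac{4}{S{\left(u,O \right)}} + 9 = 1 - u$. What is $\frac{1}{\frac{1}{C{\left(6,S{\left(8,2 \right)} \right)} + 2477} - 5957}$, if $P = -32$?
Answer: $- \frac{2327}{13861938} \approx -0.00016787$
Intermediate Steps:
$S{\left(u,O \right)} = \frac{4}{-8 - u}$ ($S{\left(u,O \right)} = \frac{4}{-9 - \left(-1 + u\right)} = \frac{4}{-8 - u}$)
$C{\left(B,k \right)} = 12 - 3 B + 96 B k$ ($C{\left(B,k \right)} = 12 - 3 \left(- 32 B k + B\right) = 12 - 3 \left(B - 32 B k\right) = 12 + \left(- 3 B + 96 B k\right) = 12 - 3 B + 96 B k$)
$\frac{1}{\frac{1}{C{\left(6,S{\left(8,2 \right)} \right)} + 2477} - 5957} = \frac{1}{\frac{1}{\left(12 - 18 + 96 \cdot 6 \left(- \frac{4}{8 + 8}\right)\right) + 2477} - 5957} = \frac{1}{\frac{1}{\left(12 - 18 + 96 \cdot 6 \left(- \frac{4}{16}\right)\right) + 2477} - 5957} = \frac{1}{\frac{1}{\left(12 - 18 + 96 \cdot 6 \left(\left(-4\right) \frac{1}{16}\right)\right) + 2477} - 5957} = \frac{1}{\frac{1}{\left(12 - 18 + 96 \cdot 6 \left(- \frac{1}{4}\right)\right) + 2477} - 5957} = \frac{1}{\frac{1}{\left(12 - 18 - 144\right) + 2477} - 5957} = \frac{1}{\frac{1}{-150 + 2477} - 5957} = \frac{1}{\frac{1}{2327} - 5957} = \frac{1}{- \frac{13861938}{2327}} = - \frac{2327}{13861938}$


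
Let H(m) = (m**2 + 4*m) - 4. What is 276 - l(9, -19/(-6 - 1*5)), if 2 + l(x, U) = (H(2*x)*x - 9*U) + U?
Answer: -35598/11 ≈ -3236.2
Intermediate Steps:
H(m) = -4 + m**2 + 4*m
l(x, U) = -2 - 8*U + x*(-4 + 4*x**2 + 8*x) (l(x, U) = -2 + (((-4 + (2*x)**2 + 4*(2*x))*x - 9*U) + U) = -2 + (((-4 + 4*x**2 + 8*x)*x - 9*U) + U) = -2 + ((x*(-4 + 4*x**2 + 8*x) - 9*U) + U) = -2 + ((-9*U + x*(-4 + 4*x**2 + 8*x)) + U) = -2 + (-8*U + x*(-4 + 4*x**2 + 8*x)) = -2 - 8*U + x*(-4 + 4*x**2 + 8*x))
276 - l(9, -19/(-6 - 1*5)) = 276 - (-2 - (-152)/(-6 - 1*5) + 4*9*(-1 + 9**2 + 2*9)) = 276 - (-2 - (-152)/(-6 - 5) + 4*9*(-1 + 81 + 18)) = 276 - (-2 - (-152)/(-11) + 4*9*98) = 276 - (-2 - (-152)*(-1)/11 + 3528) = 276 - (-2 - 8*19/11 + 3528) = 276 - (-2 - 152/11 + 3528) = 276 - 1*38634/11 = 276 - 38634/11 = -35598/11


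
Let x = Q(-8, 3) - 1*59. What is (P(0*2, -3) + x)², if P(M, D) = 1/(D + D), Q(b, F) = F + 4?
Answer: 97969/36 ≈ 2721.4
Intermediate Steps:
Q(b, F) = 4 + F
P(M, D) = 1/(2*D)
x = -52 (x = (4 + 3) - 1*59 = 7 - 59 = -52)
(P(0*2, -3) + x)² = ((½)/(-3) - 52)² = ((½)*(-⅓) - 52)² = (-⅙ - 52)² = (-313/6)² = 97969/36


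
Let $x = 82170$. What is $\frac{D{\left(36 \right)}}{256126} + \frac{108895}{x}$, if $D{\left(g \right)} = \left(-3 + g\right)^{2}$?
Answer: $\frac{1399016195}{1052293671} \approx 1.3295$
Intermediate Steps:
$\frac{D{\left(36 \right)}}{256126} + \frac{108895}{x} = \frac{\left(-3 + 36\right)^{2}}{256126} + \frac{108895}{82170} = 33^{2} \cdot \frac{1}{256126} + 108895 \cdot \frac{1}{82170} = 1089 \cdot \frac{1}{256126} + \frac{21779}{16434} = \frac{1089}{256126} + \frac{21779}{16434} = \frac{1399016195}{1052293671}$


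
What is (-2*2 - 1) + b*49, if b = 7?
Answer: 338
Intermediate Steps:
(-2*2 - 1) + b*49 = (-2*2 - 1) + 7*49 = (-4 - 1) + 343 = -5 + 343 = 338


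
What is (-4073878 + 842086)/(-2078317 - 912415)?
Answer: 807948/747683 ≈ 1.0806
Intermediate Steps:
(-4073878 + 842086)/(-2078317 - 912415) = -3231792/(-2990732) = -3231792*(-1/2990732) = 807948/747683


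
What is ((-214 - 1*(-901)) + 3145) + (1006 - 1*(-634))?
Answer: 5472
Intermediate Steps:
((-214 - 1*(-901)) + 3145) + (1006 - 1*(-634)) = ((-214 + 901) + 3145) + (1006 + 634) = (687 + 3145) + 1640 = 3832 + 1640 = 5472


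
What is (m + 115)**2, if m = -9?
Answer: 11236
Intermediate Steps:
(m + 115)**2 = (-9 + 115)**2 = 106**2 = 11236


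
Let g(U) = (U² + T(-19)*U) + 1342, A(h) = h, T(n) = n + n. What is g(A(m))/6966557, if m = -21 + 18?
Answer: 1465/6966557 ≈ 0.00021029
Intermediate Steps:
m = -3
T(n) = 2*n
g(U) = 1342 + U² - 38*U (g(U) = (U² + (2*(-19))*U) + 1342 = (U² - 38*U) + 1342 = 1342 + U² - 38*U)
g(A(m))/6966557 = (1342 + (-3)² - 38*(-3))/6966557 = (1342 + 9 + 114)*(1/6966557) = 1465*(1/6966557) = 1465/6966557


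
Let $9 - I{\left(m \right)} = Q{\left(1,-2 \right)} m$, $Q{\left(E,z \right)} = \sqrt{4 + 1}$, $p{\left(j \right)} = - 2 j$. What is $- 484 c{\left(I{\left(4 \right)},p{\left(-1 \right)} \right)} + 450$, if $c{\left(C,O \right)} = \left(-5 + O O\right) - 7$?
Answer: $4322$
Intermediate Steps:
$Q{\left(E,z \right)} = \sqrt{5}$
$I{\left(m \right)} = 9 - m \sqrt{5}$ ($I{\left(m \right)} = 9 - \sqrt{5} m = 9 - m \sqrt{5}$)
$c{\left(C,O \right)} = -12 + O^{2}$ ($c{\left(C,O \right)} = \left(-5 + O^{2}\right) - 7 = -12 + O^{2}$)
$- 484 c{\left(I{\left(4 \right)},p{\left(-1 \right)} \right)} + 450 = - 484 \left(-12 + \left(\left(-2\right) \left(-1\right)\right)^{2}\right) + 450 = - 484 \left(-12 + 2^{2}\right) + 450 = - 484 \left(-12 + 4\right) + 450 = \left(-484\right) \left(-8\right) + 450 = 3872 + 450 = 4322$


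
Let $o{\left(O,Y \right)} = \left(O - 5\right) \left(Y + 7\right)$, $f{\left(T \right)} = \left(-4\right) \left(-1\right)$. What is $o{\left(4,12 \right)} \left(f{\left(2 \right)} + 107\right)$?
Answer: $-2109$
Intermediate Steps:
$f{\left(T \right)} = 4$
$o{\left(O,Y \right)} = \left(-5 + O\right) \left(7 + Y\right)$
$o{\left(4,12 \right)} \left(f{\left(2 \right)} + 107\right) = \left(-35 - 60 + 7 \cdot 4 + 4 \cdot 12\right) \left(4 + 107\right) = \left(-35 - 60 + 28 + 48\right) 111 = \left(-19\right) 111 = -2109$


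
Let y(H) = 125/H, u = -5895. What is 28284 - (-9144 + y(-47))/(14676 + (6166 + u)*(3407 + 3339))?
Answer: 2449778756909/86613574 ≈ 28284.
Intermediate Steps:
28284 - (-9144 + y(-47))/(14676 + (6166 + u)*(3407 + 3339)) = 28284 - (-9144 + 125/(-47))/(14676 + (6166 - 5895)*(3407 + 3339)) = 28284 - (-9144 + 125*(-1/47))/(14676 + 271*6746) = 28284 - (-9144 - 125/47)/(14676 + 1828166) = 28284 - (-429893)/(47*1842842) = 28284 - 1*(-429893/86613574) = 28284 + 429893/86613574 = 2449778756909/86613574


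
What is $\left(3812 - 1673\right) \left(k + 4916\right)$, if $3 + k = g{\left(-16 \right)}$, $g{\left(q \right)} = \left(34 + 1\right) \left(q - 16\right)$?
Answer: $8113227$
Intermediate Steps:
$g{\left(q \right)} = -560 + 35 q$ ($g{\left(q \right)} = 35 \left(-16 + q\right) = -560 + 35 q$)
$k = -1123$ ($k = -3 + \left(-560 + 35 \left(-16\right)\right) = -3 - 1120 = -1123$)
$\left(3812 - 1673\right) \left(k + 4916\right) = \left(3812 - 1673\right) \left(-1123 + 4916\right) = 2139 \cdot 3793 = 8113227$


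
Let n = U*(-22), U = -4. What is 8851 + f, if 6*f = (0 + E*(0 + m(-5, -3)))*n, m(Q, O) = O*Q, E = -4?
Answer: 7971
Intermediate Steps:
n = 88 (n = -4*(-22) = 88)
f = -880 (f = ((0 - 4*(0 - 3*(-5)))*88)/6 = ((0 - 4*(0 + 15))*88)/6 = ((0 - 4*15)*88)/6 = ((0 - 60)*88)/6 = (-60*88)/6 = (1/6)*(-5280) = -880)
8851 + f = 8851 - 880 = 7971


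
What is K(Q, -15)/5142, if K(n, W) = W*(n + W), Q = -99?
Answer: 285/857 ≈ 0.33256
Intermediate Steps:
K(n, W) = W*(W + n)
K(Q, -15)/5142 = -15*(-15 - 99)/5142 = -15*(-114)*(1/5142) = 1710*(1/5142) = 285/857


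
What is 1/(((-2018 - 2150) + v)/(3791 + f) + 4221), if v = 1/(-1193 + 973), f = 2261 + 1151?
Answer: 1584660/6687932899 ≈ 0.00023694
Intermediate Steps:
f = 3412
v = -1/220 (v = 1/(-220) = -1/220 ≈ -0.0045455)
1/(((-2018 - 2150) + v)/(3791 + f) + 4221) = 1/(((-2018 - 2150) - 1/220)/(3791 + 3412) + 4221) = 1/((-4168 - 1/220)/7203 + 4221) = 1/(-916961/220*1/7203 + 4221) = 1/(-916961/1584660 + 4221) = 1/(6687932899/1584660) = 1584660/6687932899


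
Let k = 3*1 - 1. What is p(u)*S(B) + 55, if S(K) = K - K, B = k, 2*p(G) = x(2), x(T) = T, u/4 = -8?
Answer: 55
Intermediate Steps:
u = -32 (u = 4*(-8) = -32)
p(G) = 1 (p(G) = (½)*2 = 1)
k = 2 (k = 3 - 1 = 2)
B = 2
S(K) = 0
p(u)*S(B) + 55 = 1*0 + 55 = 0 + 55 = 55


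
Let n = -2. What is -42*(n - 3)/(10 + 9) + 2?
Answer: 248/19 ≈ 13.053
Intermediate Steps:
-42*(n - 3)/(10 + 9) + 2 = -42*(-2 - 3)/(10 + 9) + 2 = -(-210)/19 + 2 = -42*(-5/19) + 2 = 210/19 + 2 = 248/19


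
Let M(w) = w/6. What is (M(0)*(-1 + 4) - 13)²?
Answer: 169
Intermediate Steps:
M(w) = w/6 (M(w) = w*(⅙) = w/6)
(M(0)*(-1 + 4) - 13)² = (((⅙)*0)*(-1 + 4) - 13)² = (0*3 - 13)² = (0 - 13)² = (-13)² = 169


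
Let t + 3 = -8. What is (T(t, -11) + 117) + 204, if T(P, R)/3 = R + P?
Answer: 255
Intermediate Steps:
t = -11 (t = -3 - 8 = -11)
T(P, R) = 3*P + 3*R (T(P, R) = 3*(R + P) = 3*(P + R) = 3*P + 3*R)
(T(t, -11) + 117) + 204 = ((3*(-11) + 3*(-11)) + 117) + 204 = ((-33 - 33) + 117) + 204 = (-66 + 117) + 204 = 51 + 204 = 255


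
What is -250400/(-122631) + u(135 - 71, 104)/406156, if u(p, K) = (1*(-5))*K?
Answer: 25409423570/12451829109 ≈ 2.0406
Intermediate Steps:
u(p, K) = -5*K
-250400/(-122631) + u(135 - 71, 104)/406156 = -250400/(-122631) - 5*104/406156 = -250400*(-1/122631) - 520*1/406156 = 250400/122631 - 130/101539 = 25409423570/12451829109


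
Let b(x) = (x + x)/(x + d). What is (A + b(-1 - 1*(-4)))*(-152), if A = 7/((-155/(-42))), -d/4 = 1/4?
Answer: -115368/155 ≈ -744.31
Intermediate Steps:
d = -1 (d = -4/4 = -4*¼ = -1)
A = 294/155 (A = 7/((-155*(-1/42))) = 7/(155/42) = 7*(42/155) = 294/155 ≈ 1.8968)
b(x) = 2*x/(-1 + x) (b(x) = (x + x)/(x - 1) = (2*x)/(-1 + x) = 2*x/(-1 + x))
(A + b(-1 - 1*(-4)))*(-152) = (294/155 + 2*(-1 - 1*(-4))/(-1 + (-1 - 1*(-4))))*(-152) = (294/155 + 2*(-1 + 4)/(-1 + (-1 + 4)))*(-152) = (294/155 + 2*3/(-1 + 3))*(-152) = (294/155 + 2*3/2)*(-152) = (294/155 + 2*3*(½))*(-152) = (294/155 + 3)*(-152) = (759/155)*(-152) = -115368/155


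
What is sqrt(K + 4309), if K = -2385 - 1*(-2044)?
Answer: 8*sqrt(62) ≈ 62.992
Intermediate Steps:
K = -341 (K = -2385 + 2044 = -341)
sqrt(K + 4309) = sqrt(-341 + 4309) = sqrt(3968) = 8*sqrt(62)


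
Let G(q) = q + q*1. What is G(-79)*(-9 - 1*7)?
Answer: 2528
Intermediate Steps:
G(q) = 2*q (G(q) = q + q = 2*q)
G(-79)*(-9 - 1*7) = (2*(-79))*(-9 - 1*7) = -158*(-9 - 7) = -158*(-16) = 2528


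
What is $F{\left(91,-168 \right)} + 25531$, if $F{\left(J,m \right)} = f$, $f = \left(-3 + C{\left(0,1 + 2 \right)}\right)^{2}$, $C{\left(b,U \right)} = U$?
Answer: $25531$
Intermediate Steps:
$f = 0$ ($f = \left(-3 + \left(1 + 2\right)\right)^{2} = \left(-3 + 3\right)^{2} = 0^{2} = 0$)
$F{\left(J,m \right)} = 0$
$F{\left(91,-168 \right)} + 25531 = 0 + 25531 = 25531$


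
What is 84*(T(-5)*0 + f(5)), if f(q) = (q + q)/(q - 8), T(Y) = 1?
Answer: -280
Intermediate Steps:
f(q) = 2*q/(-8 + q) (f(q) = (2*q)/(-8 + q) = 2*q/(-8 + q))
84*(T(-5)*0 + f(5)) = 84*(1*0 + 2*5/(-8 + 5)) = 84*(0 + 2*5/(-3)) = 84*(0 + 2*5*(-⅓)) = 84*(0 - 10/3) = 84*(-10/3) = -280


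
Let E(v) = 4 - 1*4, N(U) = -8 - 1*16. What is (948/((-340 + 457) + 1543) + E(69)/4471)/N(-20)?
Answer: -79/3320 ≈ -0.023795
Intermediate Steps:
N(U) = -24 (N(U) = -8 - 16 = -24)
E(v) = 0 (E(v) = 4 - 4 = 0)
(948/((-340 + 457) + 1543) + E(69)/4471)/N(-20) = (948/((-340 + 457) + 1543) + 0/4471)/(-24) = (948/(117 + 1543) + 0*(1/4471))*(-1/24) = (948/1660 + 0)*(-1/24) = (948*(1/1660) + 0)*(-1/24) = (237/415 + 0)*(-1/24) = (237/415)*(-1/24) = -79/3320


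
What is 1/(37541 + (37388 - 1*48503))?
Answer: 1/26426 ≈ 3.7841e-5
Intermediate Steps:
1/(37541 + (37388 - 1*48503)) = 1/(37541 + (37388 - 48503)) = 1/(37541 - 11115) = 1/26426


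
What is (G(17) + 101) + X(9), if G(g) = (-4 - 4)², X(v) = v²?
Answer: 246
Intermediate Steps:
G(g) = 64 (G(g) = (-8)² = 64)
(G(17) + 101) + X(9) = (64 + 101) + 9² = 165 + 81 = 246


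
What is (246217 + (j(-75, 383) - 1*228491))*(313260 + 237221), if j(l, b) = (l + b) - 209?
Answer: 9812323825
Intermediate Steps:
j(l, b) = -209 + b + l (j(l, b) = (b + l) - 209 = -209 + b + l)
(246217 + (j(-75, 383) - 1*228491))*(313260 + 237221) = (246217 + ((-209 + 383 - 75) - 1*228491))*(313260 + 237221) = (246217 + (99 - 228491))*550481 = (246217 - 228392)*550481 = 17825*550481 = 9812323825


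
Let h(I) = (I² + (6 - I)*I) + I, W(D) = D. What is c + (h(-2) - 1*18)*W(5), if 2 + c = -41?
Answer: -203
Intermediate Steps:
c = -43 (c = -2 - 41 = -43)
h(I) = I + I² + I*(6 - I) (h(I) = (I² + I*(6 - I)) + I = I + I² + I*(6 - I))
c + (h(-2) - 1*18)*W(5) = -43 + (7*(-2) - 1*18)*5 = -43 + (-14 - 18)*5 = -43 - 32*5 = -43 - 160 = -203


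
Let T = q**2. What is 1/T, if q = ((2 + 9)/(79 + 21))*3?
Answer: 10000/1089 ≈ 9.1827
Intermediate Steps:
q = 33/100 (q = (11/100)*3 = 33/100 ≈ 0.33000)
T = 1089/10000 (T = (33/100)**2 = 1089/10000 ≈ 0.10890)
1/T = 1/(1089/10000) = 10000/1089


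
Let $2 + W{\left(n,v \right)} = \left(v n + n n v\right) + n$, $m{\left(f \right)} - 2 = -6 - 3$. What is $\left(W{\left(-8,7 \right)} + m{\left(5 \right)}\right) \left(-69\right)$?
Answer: $-25875$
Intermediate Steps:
$m{\left(f \right)} = -7$ ($m{\left(f \right)} = 2 - 9 = -7$)
$W{\left(n,v \right)} = -2 + n + n v + v n^{2}$ ($W{\left(n,v \right)} = -2 + \left(\left(v n + n n v\right) + n\right) = -2 + \left(\left(n v + n^{2} v\right) + n\right) = -2 + \left(\left(n v + v n^{2}\right) + n\right) = -2 + \left(n + n v + v n^{2}\right) = -2 + n + n v + v n^{2}$)
$\left(W{\left(-8,7 \right)} + m{\left(5 \right)}\right) \left(-69\right) = \left(\left(-2 - 8 - 56 + 7 \left(-8\right)^{2}\right) - 7\right) \left(-69\right) = \left(\left(-2 - 8 - 56 + 7 \cdot 64\right) - 7\right) \left(-69\right) = \left(\left(-2 - 8 - 56 + 448\right) - 7\right) \left(-69\right) = \left(382 - 7\right) \left(-69\right) = 375 \left(-69\right) = -25875$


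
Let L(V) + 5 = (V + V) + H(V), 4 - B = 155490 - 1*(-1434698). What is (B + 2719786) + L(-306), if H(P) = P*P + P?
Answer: 1222315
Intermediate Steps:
B = -1590184 (B = 4 - (155490 - 1*(-1434698)) = 4 - (155490 + 1434698) = 4 - 1*1590188 = 4 - 1590188 = -1590184)
H(P) = P + P² (H(P) = P² + P = P + P²)
L(V) = -5 + 2*V + V*(1 + V) (L(V) = -5 + ((V + V) + V*(1 + V)) = -5 + (2*V + V*(1 + V)) = -5 + 2*V + V*(1 + V))
(B + 2719786) + L(-306) = (-1590184 + 2719786) + (-5 + (-306)² + 3*(-306)) = 1129602 + (-5 + 93636 - 918) = 1129602 + 92713 = 1222315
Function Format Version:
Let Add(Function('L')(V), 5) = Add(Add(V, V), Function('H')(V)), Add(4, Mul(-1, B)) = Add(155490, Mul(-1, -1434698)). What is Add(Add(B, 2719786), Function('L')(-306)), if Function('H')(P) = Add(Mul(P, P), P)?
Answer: 1222315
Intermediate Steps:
B = -1590184 (B = Add(4, Mul(-1, Add(155490, Mul(-1, -1434698)))) = Add(4, Mul(-1, Add(155490, 1434698))) = Add(4, Mul(-1, 1590188)) = Add(4, -1590188) = -1590184)
Function('H')(P) = Add(P, Pow(P, 2)) (Function('H')(P) = Add(Pow(P, 2), P) = Add(P, Pow(P, 2)))
Function('L')(V) = Add(-5, Mul(2, V), Mul(V, Add(1, V))) (Function('L')(V) = Add(-5, Add(Add(V, V), Mul(V, Add(1, V)))) = Add(-5, Add(Mul(2, V), Mul(V, Add(1, V)))) = Add(-5, Mul(2, V), Mul(V, Add(1, V))))
Add(Add(B, 2719786), Function('L')(-306)) = Add(Add(-1590184, 2719786), Add(-5, Pow(-306, 2), Mul(3, -306))) = Add(1129602, Add(-5, 93636, -918)) = Add(1129602, 92713) = 1222315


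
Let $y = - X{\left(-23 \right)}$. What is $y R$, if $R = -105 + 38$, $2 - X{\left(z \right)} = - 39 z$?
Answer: $-59965$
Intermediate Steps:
$X{\left(z \right)} = 2 + 39 z$ ($X{\left(z \right)} = 2 - - 39 z = 2 + 39 z$)
$y = 895$ ($y = - (2 + 39 \left(-23\right)) = - (2 - 897) = \left(-1\right) \left(-895\right) = 895$)
$R = -67$
$y R = 895 \left(-67\right) = -59965$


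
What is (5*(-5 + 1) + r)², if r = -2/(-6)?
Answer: 3481/9 ≈ 386.78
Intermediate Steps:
r = ⅓ (r = -2*(-⅙) = ⅓ ≈ 0.33333)
(5*(-5 + 1) + r)² = (5*(-5 + 1) + ⅓)² = (5*(-4) + ⅓)² = (-20 + ⅓)² = (-59/3)² = 3481/9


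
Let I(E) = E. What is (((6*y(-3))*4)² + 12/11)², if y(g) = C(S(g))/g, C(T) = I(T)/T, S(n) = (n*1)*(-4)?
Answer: 512656/121 ≈ 4236.8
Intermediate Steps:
S(n) = -4*n (S(n) = n*(-4) = -4*n)
C(T) = 1 (C(T) = T/T = 1)
y(g) = 1/g
(((6*y(-3))*4)² + 12/11)² = (((6/(-3))*4)² + 12/11)² = (((6*(-⅓))*4)² + 12*(1/11))² = ((-2*4)² + 12/11)² = ((-8)² + 12/11)² = (64 + 12/11)² = (716/11)² = 512656/121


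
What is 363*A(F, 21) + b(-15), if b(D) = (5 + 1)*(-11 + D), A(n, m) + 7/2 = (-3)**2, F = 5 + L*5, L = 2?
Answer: 3681/2 ≈ 1840.5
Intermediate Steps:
F = 15 (F = 5 + 2*5 = 5 + 10 = 15)
A(n, m) = 11/2 (A(n, m) = -7/2 + (-3)**2 = -7/2 + 9 = 11/2)
b(D) = -66 + 6*D (b(D) = 6*(-11 + D) = -66 + 6*D)
363*A(F, 21) + b(-15) = 363*(11/2) + (-66 + 6*(-15)) = 3993/2 + (-66 - 90) = 3993/2 - 156 = 3681/2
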